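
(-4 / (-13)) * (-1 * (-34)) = 136 / 13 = 10.46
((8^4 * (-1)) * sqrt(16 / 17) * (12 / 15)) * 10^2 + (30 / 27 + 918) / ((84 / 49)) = 14476 / 27 - 1310720 * sqrt(17) / 17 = -317360.15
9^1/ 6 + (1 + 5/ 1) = 15/ 2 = 7.50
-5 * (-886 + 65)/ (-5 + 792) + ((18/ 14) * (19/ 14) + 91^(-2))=90732097/ 13034294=6.96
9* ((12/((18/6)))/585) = 4/65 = 0.06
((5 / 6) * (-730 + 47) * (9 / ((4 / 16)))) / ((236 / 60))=-307350 / 59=-5209.32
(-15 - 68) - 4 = -87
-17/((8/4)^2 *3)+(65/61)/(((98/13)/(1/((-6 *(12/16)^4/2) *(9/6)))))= -13212839/8715924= -1.52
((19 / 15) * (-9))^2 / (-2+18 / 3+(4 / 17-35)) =-55233 / 13075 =-4.22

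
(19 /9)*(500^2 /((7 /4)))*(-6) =-38000000 /21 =-1809523.81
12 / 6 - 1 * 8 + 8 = 2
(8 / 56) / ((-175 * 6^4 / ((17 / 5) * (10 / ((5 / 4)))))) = -17 / 992250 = -0.00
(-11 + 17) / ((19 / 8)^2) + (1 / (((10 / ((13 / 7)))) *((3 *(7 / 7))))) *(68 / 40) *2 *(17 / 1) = 1759477 / 379050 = 4.64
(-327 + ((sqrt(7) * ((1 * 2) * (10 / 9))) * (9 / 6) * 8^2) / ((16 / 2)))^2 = 1007161 / 9 - 17440 * sqrt(7) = 65764.87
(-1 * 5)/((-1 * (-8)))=-5/8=-0.62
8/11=0.73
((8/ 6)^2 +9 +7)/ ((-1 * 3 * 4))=-40/ 27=-1.48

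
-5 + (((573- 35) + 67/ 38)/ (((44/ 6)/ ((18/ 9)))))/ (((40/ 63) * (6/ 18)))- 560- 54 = 76.56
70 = 70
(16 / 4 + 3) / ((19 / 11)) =77 / 19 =4.05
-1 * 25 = -25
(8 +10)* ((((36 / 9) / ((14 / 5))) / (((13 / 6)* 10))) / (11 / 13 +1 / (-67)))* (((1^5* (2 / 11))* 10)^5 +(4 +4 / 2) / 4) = 12451623777 / 408103234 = 30.51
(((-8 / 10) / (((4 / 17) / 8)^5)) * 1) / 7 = -181741696 / 35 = -5192619.89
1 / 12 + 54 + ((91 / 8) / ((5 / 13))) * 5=4847 / 24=201.96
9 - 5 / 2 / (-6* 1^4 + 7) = 6.50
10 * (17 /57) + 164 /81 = 7706 /1539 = 5.01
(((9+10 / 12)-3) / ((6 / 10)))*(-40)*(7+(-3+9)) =-53300 / 9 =-5922.22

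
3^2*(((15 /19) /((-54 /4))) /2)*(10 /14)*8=-200 /133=-1.50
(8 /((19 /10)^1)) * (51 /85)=48 /19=2.53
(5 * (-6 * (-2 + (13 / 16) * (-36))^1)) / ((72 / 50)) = 15625 / 24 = 651.04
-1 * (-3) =3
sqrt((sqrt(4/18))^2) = sqrt(2)/3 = 0.47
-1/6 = -0.17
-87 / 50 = -1.74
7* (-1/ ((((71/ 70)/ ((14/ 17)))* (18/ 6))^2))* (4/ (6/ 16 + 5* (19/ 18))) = -215129600/ 592937543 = -0.36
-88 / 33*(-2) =16 / 3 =5.33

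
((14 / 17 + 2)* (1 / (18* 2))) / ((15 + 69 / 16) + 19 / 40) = 320 / 80733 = 0.00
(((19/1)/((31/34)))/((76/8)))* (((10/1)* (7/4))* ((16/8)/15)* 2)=952/93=10.24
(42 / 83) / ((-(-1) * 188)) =21 / 7802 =0.00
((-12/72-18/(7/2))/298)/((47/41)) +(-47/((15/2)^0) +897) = 500005057/588252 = 849.98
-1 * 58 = -58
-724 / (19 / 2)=-1448 / 19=-76.21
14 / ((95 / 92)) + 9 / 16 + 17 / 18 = 206087 / 13680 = 15.06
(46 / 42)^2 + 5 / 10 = 1499 / 882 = 1.70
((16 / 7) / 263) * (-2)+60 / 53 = 1.11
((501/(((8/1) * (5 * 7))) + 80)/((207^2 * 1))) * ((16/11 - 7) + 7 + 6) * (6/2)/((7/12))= 938941/12830895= 0.07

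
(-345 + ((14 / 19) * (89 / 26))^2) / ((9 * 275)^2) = -0.00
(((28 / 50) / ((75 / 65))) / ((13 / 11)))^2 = 23716 / 140625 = 0.17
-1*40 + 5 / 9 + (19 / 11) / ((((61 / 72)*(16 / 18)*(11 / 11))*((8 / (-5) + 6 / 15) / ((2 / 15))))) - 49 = -535655 / 6039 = -88.70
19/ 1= 19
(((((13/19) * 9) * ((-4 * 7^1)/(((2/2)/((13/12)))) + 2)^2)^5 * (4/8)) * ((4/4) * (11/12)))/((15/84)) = 112571055844755103298828125/14856594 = 7577177907988540529.47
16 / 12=4 / 3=1.33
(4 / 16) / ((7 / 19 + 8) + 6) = 19 / 1092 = 0.02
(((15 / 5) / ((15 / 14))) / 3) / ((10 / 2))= 14 / 75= 0.19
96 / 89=1.08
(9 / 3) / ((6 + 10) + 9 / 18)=2 / 11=0.18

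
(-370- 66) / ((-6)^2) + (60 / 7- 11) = -916 / 63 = -14.54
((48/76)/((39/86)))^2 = 118336/61009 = 1.94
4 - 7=-3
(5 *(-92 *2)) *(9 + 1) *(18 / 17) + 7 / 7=-9740.18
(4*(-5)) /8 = -5 /2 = -2.50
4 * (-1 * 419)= -1676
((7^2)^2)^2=5764801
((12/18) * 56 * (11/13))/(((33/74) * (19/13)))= 8288/171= 48.47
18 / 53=0.34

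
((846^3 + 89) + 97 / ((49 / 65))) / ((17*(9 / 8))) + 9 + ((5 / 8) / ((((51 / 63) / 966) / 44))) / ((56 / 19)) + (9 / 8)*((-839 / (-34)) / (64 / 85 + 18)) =6055617807379127 / 191203488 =31671063.49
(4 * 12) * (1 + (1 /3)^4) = 1312 /27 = 48.59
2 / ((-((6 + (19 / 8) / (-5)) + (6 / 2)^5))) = -80 / 9941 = -0.01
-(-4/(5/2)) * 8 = 64/5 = 12.80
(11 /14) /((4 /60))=165 /14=11.79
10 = 10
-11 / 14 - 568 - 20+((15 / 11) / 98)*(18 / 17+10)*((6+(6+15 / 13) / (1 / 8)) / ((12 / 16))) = -575.81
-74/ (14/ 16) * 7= -592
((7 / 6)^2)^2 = 2401 / 1296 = 1.85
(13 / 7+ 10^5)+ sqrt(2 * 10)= 2 * sqrt(5)+ 700013 / 7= 100006.33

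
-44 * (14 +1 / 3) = -1892 / 3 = -630.67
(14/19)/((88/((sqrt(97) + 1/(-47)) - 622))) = -204645/39292 + 7 * sqrt(97)/836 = -5.13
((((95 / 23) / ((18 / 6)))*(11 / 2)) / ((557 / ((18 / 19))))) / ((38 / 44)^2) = 79860 / 4624771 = 0.02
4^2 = 16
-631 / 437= -1.44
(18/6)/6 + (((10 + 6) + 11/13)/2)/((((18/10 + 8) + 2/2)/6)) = 202/39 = 5.18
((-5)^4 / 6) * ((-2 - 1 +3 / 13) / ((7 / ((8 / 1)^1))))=-30000 / 91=-329.67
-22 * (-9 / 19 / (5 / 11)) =2178 / 95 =22.93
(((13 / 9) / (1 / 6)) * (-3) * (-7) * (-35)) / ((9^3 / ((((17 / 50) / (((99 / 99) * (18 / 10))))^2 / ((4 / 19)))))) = -3497767 / 2361960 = -1.48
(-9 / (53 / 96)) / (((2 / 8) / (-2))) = 6912 / 53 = 130.42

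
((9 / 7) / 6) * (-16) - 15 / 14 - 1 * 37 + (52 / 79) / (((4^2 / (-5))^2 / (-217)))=-280349 / 5056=-55.45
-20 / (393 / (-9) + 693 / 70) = 600 / 1013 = 0.59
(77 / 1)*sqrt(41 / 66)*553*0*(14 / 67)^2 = 0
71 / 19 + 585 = 11186 / 19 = 588.74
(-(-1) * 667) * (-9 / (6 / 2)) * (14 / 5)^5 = -1076185824 / 3125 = -344379.46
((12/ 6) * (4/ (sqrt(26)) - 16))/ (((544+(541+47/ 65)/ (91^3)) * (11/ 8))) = -3134855360/ 73277340873+30142840 * sqrt(26)/ 73277340873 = -0.04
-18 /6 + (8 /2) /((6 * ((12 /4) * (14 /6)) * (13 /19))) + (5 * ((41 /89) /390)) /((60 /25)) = -1666781 /583128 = -2.86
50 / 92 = 25 / 46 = 0.54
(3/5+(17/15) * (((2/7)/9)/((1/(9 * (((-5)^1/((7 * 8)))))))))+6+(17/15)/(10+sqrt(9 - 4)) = 24915/3724 - 17 * sqrt(5)/1425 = 6.66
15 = 15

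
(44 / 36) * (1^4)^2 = 11 / 9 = 1.22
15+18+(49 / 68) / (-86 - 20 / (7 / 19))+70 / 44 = 25404495 / 734536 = 34.59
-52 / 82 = -0.63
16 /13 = 1.23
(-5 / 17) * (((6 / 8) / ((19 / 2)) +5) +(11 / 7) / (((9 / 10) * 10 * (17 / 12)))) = -352865 / 230622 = -1.53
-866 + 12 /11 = -9514 /11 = -864.91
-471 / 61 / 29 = -471 / 1769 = -0.27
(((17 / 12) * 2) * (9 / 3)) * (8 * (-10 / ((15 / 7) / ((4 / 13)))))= -3808 / 39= -97.64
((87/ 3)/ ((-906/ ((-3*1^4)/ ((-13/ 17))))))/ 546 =-493/ 2143596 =-0.00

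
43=43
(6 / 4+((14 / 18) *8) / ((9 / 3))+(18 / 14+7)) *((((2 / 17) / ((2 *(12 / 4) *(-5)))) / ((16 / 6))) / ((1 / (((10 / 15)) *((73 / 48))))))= -327259 / 18506880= -0.02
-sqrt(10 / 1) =-sqrt(10) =-3.16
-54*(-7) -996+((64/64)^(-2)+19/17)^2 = -177306/289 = -613.52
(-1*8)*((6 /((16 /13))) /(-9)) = 13 /3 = 4.33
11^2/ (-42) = -121/ 42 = -2.88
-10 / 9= -1.11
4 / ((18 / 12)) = 8 / 3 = 2.67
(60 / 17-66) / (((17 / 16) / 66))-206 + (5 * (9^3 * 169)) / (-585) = -1485323 / 289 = -5139.53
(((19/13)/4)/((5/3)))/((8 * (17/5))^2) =285/961792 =0.00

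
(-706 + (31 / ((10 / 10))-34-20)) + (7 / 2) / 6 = -8741 / 12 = -728.42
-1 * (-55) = 55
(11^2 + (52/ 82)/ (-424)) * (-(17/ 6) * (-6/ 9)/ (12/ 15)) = 29798705/ 104304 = 285.69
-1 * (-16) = 16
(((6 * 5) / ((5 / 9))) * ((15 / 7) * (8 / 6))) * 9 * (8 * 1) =77760 / 7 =11108.57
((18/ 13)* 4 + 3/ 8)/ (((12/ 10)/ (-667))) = -683675/ 208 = -3286.90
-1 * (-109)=109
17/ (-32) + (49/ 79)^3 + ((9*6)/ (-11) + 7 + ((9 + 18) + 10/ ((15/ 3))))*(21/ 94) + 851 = 6995737633669/ 8156837216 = 857.65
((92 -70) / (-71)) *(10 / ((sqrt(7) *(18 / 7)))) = -110 *sqrt(7) / 639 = -0.46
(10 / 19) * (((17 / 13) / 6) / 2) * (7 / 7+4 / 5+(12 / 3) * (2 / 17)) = 0.13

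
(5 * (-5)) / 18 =-25 / 18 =-1.39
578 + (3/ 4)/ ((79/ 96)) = 45734/ 79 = 578.91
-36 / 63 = -0.57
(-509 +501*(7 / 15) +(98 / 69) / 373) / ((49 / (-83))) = 2939330626 / 6305565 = 466.15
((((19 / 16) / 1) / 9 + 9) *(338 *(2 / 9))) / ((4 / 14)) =1555645 / 648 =2400.69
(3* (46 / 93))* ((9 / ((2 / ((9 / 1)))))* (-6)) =-11178 / 31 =-360.58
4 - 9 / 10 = 31 / 10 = 3.10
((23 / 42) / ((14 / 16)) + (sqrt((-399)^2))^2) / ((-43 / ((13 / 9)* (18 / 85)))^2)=15820183964 / 1963776675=8.06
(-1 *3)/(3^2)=-1/3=-0.33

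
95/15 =19/3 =6.33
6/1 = 6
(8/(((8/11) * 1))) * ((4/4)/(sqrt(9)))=3.67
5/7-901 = -6302/7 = -900.29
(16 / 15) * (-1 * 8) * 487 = -4155.73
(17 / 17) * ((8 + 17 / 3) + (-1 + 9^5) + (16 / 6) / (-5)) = 885917 / 15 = 59061.13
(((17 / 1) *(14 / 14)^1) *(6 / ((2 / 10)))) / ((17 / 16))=480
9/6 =3/2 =1.50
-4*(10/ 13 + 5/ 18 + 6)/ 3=-3298/ 351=-9.40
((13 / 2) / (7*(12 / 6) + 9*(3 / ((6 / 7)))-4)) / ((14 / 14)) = 13 / 83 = 0.16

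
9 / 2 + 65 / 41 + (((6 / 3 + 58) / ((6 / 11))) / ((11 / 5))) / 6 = 3547 / 246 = 14.42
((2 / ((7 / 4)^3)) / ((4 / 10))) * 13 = 4160 / 343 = 12.13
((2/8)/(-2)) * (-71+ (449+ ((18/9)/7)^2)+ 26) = -2475/49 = -50.51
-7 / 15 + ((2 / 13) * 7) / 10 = -14 / 39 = -0.36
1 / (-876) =-1 / 876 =-0.00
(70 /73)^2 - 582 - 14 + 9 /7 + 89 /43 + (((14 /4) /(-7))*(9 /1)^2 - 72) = -2259194713 /3208058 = -704.23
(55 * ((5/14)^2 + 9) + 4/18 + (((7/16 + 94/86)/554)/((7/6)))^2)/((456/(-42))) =-8044224268641497/173896385983488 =-46.26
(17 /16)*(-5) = -5.31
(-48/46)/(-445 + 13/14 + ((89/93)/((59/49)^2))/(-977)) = 106272479376/45226283386589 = 0.00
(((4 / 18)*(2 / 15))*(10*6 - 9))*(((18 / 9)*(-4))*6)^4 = 40108032 / 5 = 8021606.40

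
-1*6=-6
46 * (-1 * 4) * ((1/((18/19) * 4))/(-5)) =437/45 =9.71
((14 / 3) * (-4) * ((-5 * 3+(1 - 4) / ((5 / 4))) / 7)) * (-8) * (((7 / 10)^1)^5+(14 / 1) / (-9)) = 72426746 / 140625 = 515.03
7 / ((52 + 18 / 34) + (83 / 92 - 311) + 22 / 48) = -65688 / 2412721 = -0.03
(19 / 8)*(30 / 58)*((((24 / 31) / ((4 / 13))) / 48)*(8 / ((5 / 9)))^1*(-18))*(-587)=9797.64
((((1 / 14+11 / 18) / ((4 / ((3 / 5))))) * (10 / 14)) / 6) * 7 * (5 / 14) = 215 / 7056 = 0.03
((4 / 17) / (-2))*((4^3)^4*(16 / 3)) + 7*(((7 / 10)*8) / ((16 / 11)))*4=-2684327071 / 255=-10526772.83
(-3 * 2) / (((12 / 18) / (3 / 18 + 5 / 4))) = -51 / 4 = -12.75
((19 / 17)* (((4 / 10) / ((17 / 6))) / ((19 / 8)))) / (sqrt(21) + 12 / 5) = -384 / 36703 + 160* sqrt(21) / 36703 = 0.01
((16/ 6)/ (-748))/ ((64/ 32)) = -1/ 561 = -0.00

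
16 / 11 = 1.45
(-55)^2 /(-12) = -3025 /12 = -252.08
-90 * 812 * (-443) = 32374440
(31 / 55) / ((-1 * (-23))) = 0.02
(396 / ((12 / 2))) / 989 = 66 / 989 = 0.07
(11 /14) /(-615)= -11 /8610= -0.00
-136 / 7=-19.43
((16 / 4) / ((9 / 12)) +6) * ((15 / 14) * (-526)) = -44710 / 7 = -6387.14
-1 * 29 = -29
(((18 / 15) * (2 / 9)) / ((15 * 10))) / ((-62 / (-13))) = 13 / 34875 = 0.00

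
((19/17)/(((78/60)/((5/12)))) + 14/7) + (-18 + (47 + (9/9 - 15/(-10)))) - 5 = 19133/663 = 28.86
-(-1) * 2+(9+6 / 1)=17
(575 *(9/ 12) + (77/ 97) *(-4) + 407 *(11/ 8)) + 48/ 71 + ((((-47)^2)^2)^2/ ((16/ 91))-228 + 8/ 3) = 44768814428648849437/ 330576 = 135426692889528.73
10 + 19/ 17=189/ 17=11.12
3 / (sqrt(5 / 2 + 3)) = 3 * sqrt(22) / 11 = 1.28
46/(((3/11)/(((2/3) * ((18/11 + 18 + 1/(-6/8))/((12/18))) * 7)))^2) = 822295264/81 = 10151793.38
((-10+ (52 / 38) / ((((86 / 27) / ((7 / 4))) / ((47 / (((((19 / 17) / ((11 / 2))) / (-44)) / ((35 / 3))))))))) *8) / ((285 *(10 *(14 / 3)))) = -554322799 / 10322795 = -53.70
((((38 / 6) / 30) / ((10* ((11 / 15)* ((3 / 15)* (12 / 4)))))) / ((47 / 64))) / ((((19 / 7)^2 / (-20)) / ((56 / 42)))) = -0.24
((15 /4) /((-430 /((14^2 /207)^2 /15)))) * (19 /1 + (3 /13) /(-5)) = -5916064 /598814775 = -0.01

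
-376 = -376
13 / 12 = 1.08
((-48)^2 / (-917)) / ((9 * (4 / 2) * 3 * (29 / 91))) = -1664 / 11397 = -0.15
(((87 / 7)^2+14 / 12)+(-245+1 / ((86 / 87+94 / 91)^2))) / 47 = -3355411885501 / 1769588462544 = -1.90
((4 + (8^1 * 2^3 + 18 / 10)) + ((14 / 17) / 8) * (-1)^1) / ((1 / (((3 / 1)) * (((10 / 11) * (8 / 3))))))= 94788 / 187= 506.89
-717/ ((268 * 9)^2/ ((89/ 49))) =-21271/ 95023152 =-0.00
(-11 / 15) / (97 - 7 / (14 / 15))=-22 / 2685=-0.01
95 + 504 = 599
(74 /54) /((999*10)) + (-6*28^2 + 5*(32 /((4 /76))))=-1664.00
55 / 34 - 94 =-3141 / 34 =-92.38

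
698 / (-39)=-698 / 39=-17.90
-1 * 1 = -1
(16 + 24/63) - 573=-11689/21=-556.62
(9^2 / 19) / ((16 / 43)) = 3483 / 304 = 11.46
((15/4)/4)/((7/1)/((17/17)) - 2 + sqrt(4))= 15/112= 0.13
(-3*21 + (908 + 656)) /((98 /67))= 100567 /98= 1026.19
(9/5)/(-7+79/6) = 0.29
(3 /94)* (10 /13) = 15 /611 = 0.02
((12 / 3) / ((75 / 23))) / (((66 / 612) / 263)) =822664 / 275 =2991.51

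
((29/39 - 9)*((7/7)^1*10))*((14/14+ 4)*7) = -112700/39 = -2889.74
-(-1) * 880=880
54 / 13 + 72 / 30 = 426 / 65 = 6.55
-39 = -39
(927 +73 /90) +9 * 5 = 87553 /90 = 972.81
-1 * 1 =-1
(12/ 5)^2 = 144/ 25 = 5.76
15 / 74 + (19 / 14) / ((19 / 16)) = 697 / 518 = 1.35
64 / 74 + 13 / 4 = 609 / 148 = 4.11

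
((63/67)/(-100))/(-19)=63/127300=0.00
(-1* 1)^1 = -1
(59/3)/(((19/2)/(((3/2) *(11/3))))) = 11.39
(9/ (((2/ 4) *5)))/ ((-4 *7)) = -9/ 70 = -0.13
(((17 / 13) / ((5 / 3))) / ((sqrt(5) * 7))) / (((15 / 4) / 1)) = 68 * sqrt(5) / 11375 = 0.01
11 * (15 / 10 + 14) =341 / 2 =170.50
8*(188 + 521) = 5672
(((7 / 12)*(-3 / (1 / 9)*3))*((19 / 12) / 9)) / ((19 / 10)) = -35 / 8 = -4.38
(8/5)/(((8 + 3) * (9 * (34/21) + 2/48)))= 1344/135025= 0.01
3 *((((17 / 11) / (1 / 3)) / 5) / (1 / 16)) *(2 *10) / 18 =544 / 11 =49.45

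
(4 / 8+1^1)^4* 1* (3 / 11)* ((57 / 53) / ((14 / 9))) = 124659 / 130592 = 0.95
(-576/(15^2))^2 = 4096/625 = 6.55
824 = 824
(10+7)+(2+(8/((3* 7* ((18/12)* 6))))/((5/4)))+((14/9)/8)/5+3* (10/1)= 37099/756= 49.07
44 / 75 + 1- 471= -35206 / 75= -469.41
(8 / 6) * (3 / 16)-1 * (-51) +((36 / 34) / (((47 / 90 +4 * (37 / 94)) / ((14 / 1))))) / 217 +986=19392881607 / 18695852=1037.28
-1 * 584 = -584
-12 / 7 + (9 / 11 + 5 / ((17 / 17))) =316 / 77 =4.10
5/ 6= 0.83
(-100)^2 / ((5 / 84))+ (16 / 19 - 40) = 167960.84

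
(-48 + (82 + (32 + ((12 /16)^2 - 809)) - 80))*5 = -65795 /16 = -4112.19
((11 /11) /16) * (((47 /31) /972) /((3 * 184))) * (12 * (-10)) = -235 /11088576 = -0.00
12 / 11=1.09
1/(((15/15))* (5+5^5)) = 1/3130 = 0.00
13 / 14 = 0.93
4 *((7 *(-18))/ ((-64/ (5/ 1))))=315/ 8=39.38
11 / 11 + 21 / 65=1.32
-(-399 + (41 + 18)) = 340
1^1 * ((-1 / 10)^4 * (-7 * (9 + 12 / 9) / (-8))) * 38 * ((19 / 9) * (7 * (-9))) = -548359 / 120000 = -4.57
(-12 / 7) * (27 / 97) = -324 / 679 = -0.48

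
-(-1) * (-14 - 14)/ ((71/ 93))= -2604/ 71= -36.68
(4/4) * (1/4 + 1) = 5/4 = 1.25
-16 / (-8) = 2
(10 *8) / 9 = 80 / 9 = 8.89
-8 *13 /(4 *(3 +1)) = -13 /2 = -6.50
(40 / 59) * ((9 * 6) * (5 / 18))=600 / 59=10.17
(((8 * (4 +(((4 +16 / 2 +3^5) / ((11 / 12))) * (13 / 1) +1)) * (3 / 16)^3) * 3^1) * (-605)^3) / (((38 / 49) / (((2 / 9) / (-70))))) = 519344154.57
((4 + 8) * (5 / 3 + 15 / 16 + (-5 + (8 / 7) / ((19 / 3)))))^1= -26.58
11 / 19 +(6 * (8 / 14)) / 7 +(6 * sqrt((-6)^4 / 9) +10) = 77337 / 931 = 83.07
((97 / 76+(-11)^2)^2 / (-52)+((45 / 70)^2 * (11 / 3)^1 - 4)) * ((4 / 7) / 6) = -4268200457 / 154531104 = -27.62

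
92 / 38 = 46 / 19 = 2.42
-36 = -36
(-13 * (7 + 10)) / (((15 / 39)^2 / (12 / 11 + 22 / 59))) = -1419262 / 649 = -2186.84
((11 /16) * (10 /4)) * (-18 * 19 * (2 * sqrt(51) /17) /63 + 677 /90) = 7447 /576 - 1045 * sqrt(51) /952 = 5.09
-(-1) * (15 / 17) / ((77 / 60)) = 900 / 1309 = 0.69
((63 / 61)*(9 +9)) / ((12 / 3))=567 / 122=4.65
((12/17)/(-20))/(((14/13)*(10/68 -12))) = 3/1085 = 0.00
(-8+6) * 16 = -32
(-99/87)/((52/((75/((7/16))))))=-9900/2639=-3.75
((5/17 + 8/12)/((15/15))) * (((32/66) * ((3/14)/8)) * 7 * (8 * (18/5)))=2352/935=2.52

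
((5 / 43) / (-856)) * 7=-35 / 36808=-0.00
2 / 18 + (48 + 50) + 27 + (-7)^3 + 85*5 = 1864 / 9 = 207.11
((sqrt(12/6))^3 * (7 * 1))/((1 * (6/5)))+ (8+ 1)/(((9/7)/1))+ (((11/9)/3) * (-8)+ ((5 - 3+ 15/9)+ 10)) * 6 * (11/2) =35 * sqrt(2)/3+ 3154/9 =366.94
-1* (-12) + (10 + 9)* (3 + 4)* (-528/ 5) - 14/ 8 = -280691/ 20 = -14034.55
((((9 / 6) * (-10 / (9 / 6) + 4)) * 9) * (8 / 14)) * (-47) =6768 / 7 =966.86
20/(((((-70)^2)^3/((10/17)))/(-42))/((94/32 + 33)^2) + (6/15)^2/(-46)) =-396750/73144064069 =-0.00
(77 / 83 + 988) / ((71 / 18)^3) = 478696392 / 29706613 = 16.11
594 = 594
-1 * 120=-120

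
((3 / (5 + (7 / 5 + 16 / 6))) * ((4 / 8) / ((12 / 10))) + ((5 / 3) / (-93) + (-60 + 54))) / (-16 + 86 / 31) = 892451 / 2007360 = 0.44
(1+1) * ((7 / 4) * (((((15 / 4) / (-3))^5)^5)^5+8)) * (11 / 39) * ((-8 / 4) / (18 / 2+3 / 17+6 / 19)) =928118095210194318888146530912087146984717103260791155100173556590045438465308541286874061 / 3433959146444158420530277024163900767273537982740402977295163975734673750884352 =270276393990.08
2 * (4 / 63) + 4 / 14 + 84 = 5318 / 63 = 84.41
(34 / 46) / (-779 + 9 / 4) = -68 / 71461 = -0.00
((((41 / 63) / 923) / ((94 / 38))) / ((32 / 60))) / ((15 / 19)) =14801 / 21864024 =0.00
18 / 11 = 1.64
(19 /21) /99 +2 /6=712 /2079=0.34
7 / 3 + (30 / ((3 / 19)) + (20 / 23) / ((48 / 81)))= 53489 / 276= 193.80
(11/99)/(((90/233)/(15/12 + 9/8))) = 4427/6480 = 0.68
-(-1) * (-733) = -733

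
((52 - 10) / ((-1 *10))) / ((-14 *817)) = 3 / 8170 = 0.00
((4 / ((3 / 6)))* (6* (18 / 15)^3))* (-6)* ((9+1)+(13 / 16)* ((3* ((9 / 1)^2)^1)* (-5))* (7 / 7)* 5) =61286544 / 25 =2451461.76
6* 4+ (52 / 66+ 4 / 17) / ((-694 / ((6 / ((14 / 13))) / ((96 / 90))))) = 23.99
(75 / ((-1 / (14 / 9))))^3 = -42875000 / 27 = -1587962.96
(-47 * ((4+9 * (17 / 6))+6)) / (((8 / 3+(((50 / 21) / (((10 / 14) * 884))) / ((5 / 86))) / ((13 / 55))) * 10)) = -28761603 / 506980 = -56.73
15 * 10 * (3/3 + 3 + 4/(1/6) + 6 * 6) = 9600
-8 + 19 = 11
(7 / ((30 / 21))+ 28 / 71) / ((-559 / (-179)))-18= -6471159 / 396890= -16.30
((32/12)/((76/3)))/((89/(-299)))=-598/1691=-0.35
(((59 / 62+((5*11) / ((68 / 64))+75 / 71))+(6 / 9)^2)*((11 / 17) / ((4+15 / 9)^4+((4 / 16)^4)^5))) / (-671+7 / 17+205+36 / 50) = -558255217441347993600 / 7627694155944288015285089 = -0.00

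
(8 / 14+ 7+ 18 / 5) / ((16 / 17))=6647 / 560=11.87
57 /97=0.59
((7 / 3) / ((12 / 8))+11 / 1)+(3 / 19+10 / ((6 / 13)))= 5879 / 171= 34.38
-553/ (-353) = 553/ 353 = 1.57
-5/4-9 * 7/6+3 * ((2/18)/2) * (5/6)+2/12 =-103/9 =-11.44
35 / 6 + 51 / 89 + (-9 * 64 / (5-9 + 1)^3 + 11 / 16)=121441 / 4272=28.43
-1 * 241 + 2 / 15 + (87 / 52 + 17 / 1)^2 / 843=-913509969 / 3799120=-240.45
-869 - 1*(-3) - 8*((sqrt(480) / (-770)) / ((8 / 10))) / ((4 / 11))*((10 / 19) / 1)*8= -866 + 80*sqrt(30) / 133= -862.71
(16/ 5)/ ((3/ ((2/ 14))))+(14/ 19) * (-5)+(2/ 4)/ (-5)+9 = 21419/ 3990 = 5.37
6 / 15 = 2 / 5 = 0.40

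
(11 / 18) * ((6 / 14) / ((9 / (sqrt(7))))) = 11 * sqrt(7) / 378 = 0.08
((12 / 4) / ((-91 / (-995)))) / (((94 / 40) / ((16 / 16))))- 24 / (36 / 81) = -171258 / 4277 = -40.04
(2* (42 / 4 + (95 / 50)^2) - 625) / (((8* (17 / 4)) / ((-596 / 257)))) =4446011 / 109225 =40.71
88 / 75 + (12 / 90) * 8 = 56 / 25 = 2.24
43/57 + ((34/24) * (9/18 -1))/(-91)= 31627/41496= 0.76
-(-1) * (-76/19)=-4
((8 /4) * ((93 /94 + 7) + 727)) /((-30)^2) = 69089 /42300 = 1.63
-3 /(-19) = 3 /19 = 0.16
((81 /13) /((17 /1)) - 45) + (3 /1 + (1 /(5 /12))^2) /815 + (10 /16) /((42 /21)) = -3192375241 /72046000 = -44.31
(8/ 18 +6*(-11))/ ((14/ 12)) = -1180/ 21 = -56.19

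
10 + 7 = 17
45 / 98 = 0.46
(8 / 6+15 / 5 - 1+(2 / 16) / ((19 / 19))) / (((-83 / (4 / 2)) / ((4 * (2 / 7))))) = -2 / 21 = -0.10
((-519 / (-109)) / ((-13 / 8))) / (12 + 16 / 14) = -7266 / 32591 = -0.22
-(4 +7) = -11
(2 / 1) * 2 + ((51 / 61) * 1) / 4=1027 / 244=4.21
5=5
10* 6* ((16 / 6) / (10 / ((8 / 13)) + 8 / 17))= 10880 / 1137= 9.57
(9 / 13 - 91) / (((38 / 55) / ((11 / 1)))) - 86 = -376377 / 247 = -1523.79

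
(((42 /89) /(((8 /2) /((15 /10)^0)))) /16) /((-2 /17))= -357 /5696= -0.06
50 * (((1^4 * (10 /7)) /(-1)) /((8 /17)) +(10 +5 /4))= 2875 /7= 410.71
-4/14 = -2/7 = -0.29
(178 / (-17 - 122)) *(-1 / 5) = 178 / 695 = 0.26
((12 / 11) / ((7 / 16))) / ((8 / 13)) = 312 / 77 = 4.05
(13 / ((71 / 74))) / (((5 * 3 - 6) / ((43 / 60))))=20683 / 19170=1.08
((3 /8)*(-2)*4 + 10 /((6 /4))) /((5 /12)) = 44 /5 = 8.80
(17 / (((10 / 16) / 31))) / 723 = 4216 / 3615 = 1.17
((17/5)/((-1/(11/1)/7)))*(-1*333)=435897/5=87179.40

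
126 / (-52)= -63 / 26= -2.42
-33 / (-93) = 11 / 31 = 0.35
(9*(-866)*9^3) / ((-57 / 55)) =104166810 / 19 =5482463.68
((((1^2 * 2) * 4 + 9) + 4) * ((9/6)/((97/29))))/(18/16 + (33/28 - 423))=-17052/761741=-0.02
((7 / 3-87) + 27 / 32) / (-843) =8047 / 80928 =0.10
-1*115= -115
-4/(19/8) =-32/19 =-1.68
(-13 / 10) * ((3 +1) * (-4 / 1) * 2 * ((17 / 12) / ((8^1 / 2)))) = 221 / 15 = 14.73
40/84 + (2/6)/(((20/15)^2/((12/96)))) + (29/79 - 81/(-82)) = 16146265/8706432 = 1.85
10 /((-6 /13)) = -65 /3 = -21.67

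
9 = 9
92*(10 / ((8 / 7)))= 805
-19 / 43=-0.44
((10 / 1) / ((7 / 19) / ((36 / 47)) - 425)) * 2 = -13680 / 290371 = -0.05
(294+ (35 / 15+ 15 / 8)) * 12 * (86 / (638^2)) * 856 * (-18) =-1185456852 / 101761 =-11649.42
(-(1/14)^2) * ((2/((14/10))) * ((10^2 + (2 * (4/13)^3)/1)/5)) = -15702/107653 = -0.15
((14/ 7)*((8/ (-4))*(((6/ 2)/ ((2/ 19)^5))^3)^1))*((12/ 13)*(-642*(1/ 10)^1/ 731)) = 394724483903774630572299/ 97310720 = 4056330935623275.94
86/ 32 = 43/ 16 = 2.69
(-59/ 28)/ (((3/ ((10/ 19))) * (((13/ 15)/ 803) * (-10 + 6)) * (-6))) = -1184425/ 82992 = -14.27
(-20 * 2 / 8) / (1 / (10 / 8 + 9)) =-205 / 4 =-51.25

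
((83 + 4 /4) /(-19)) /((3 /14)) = -392 /19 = -20.63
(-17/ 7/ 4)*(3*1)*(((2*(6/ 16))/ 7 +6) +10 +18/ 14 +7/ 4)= -3417/ 98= -34.87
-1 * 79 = -79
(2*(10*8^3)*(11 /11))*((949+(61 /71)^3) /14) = 1740208742400 /2505377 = 694589.57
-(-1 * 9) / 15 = 3 / 5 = 0.60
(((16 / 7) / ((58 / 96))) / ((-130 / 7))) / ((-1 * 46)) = 192 / 43355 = 0.00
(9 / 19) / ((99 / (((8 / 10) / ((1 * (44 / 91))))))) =91 / 11495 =0.01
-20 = -20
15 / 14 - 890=-12445 / 14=-888.93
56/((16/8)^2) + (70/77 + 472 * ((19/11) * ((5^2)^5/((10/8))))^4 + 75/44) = 916592955589294433593750000000972961/58564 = 15651133044008169414550750000000.00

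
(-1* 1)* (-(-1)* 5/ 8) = -0.62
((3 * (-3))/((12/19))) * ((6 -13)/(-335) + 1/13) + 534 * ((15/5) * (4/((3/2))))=37196979/8710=4270.61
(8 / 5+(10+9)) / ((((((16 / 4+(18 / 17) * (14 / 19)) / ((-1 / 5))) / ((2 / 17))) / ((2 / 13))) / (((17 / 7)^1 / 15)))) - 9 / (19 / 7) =-830483861 / 250272750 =-3.32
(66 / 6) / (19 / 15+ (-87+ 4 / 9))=-495 / 3838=-0.13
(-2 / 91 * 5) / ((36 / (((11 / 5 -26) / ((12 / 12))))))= 17 / 234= 0.07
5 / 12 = 0.42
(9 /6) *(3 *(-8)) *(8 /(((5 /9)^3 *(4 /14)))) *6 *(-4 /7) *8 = 20155392 /125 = 161243.14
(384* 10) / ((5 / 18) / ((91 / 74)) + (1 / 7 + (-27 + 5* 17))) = 786240 / 11951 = 65.79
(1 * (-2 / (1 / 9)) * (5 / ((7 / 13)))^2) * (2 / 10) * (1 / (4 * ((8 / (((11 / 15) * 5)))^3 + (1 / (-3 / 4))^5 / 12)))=-1475824779 / 190844416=-7.73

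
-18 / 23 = -0.78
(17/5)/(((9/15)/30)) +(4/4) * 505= 675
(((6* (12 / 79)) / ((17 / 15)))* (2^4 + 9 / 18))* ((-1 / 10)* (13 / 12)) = -3861 / 2686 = -1.44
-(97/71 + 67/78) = -12323/5538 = -2.23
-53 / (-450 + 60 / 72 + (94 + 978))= -318 / 3737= -0.09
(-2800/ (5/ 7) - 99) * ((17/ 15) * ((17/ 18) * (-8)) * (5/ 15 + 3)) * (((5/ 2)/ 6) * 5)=58074550/ 243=238989.92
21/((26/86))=903/13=69.46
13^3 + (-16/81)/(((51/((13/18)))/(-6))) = 27227629/12393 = 2197.02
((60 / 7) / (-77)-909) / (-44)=490011 / 23716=20.66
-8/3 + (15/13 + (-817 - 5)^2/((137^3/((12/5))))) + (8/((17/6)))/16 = -320494/454155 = -0.71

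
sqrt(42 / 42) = 1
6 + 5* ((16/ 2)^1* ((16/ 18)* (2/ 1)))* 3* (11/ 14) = 3646/ 21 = 173.62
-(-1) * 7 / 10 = 7 / 10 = 0.70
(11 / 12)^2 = 0.84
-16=-16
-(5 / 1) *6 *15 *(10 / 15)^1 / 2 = -150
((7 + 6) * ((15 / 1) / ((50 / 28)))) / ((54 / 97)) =8827 / 45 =196.16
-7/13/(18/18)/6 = -0.09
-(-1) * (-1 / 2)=-1 / 2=-0.50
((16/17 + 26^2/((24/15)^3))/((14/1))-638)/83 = -19074859/2528512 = -7.54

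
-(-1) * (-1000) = -1000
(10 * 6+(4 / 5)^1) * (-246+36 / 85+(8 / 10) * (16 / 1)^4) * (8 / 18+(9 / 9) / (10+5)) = 31013533408 / 19125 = 1621622.66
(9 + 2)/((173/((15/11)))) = 15/173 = 0.09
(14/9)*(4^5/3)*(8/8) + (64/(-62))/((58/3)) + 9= 13105225/24273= 539.91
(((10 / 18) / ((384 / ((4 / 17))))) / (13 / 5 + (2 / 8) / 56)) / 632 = 175 / 846186696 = 0.00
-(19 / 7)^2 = -361 / 49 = -7.37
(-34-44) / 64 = -39 / 32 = -1.22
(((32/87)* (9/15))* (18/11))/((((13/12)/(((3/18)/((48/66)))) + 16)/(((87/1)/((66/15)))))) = 72/209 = 0.34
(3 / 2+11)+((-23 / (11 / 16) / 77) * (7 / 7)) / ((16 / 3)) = 21037 / 1694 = 12.42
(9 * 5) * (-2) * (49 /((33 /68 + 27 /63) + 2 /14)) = -2099160 /503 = -4173.28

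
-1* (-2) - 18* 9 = -160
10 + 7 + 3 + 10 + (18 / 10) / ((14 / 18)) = 1131 / 35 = 32.31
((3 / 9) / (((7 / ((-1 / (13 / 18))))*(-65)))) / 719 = 6 / 4252885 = 0.00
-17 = -17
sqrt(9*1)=3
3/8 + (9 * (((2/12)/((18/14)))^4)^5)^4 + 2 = 1413169846286339920115415017271049627493031413795934312274025705989768887377523632350479340533797283452480336404747157681166852715836289/595018882646879966364385270429915632628644805808814447273273981469359305752390100195219905123237164959443983655787850777861330636374016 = 2.38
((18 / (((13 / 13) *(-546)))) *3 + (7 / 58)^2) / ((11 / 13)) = -2347 / 23548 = -0.10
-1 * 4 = -4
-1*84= -84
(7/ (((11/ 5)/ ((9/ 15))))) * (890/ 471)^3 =4934783000/ 383119407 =12.88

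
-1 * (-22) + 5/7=159/7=22.71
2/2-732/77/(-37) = 3581/2849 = 1.26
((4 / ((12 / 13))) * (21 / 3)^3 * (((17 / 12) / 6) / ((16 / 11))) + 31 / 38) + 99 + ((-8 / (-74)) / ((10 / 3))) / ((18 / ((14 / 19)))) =218078177 / 639360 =341.09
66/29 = 2.28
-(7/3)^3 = -343/27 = -12.70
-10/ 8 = -5/ 4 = -1.25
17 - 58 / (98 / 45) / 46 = 37013 / 2254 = 16.42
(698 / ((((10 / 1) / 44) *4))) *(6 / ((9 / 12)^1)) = 30712 / 5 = 6142.40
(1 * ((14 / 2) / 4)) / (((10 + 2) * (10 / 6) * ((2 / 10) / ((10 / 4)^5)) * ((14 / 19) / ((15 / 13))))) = 890625 / 13312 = 66.90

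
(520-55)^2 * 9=1946025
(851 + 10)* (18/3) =5166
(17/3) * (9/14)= 51/14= 3.64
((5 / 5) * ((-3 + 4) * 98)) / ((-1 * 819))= -14 / 117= -0.12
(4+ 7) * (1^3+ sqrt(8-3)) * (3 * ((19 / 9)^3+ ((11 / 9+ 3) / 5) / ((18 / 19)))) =412984 / 1215+ 412984 * sqrt(5) / 1215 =1099.95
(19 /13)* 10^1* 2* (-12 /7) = -4560 /91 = -50.11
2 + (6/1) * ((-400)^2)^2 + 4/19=2918400000042/19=153600000002.21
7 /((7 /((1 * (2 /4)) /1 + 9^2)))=163 /2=81.50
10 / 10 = 1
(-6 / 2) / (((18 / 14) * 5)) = -7 / 15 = -0.47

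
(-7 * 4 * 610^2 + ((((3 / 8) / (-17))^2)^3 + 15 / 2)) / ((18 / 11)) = -6367039.86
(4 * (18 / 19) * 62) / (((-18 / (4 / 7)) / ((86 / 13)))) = -85312 / 1729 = -49.34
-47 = -47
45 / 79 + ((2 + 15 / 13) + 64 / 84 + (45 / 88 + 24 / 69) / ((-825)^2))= 44420700021671 / 9903458565000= 4.49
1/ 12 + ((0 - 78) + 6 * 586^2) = 24723577/ 12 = 2060298.08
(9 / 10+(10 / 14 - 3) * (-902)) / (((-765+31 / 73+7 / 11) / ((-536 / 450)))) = 15535899566 / 4830863625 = 3.22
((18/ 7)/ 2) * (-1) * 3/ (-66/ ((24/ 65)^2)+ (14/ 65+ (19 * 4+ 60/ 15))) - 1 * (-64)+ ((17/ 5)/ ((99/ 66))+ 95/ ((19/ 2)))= 20185337848/ 264634755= 76.28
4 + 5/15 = 13/3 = 4.33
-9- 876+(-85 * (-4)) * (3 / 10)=-783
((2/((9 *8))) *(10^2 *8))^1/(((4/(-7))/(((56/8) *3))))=-2450/3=-816.67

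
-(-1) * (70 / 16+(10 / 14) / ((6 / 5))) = 835 / 168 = 4.97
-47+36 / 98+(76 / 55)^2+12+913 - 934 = -53.72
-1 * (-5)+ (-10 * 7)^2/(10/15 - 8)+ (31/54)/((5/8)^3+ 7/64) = -35563369/53757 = -661.56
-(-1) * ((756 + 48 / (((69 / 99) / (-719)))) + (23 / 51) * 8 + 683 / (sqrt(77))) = -48679.77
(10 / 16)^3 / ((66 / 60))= 625 / 2816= 0.22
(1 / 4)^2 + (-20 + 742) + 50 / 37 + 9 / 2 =430925 / 592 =727.91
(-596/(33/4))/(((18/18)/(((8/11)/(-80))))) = 0.66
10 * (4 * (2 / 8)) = 10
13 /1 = 13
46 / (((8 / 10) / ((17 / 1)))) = 1955 / 2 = 977.50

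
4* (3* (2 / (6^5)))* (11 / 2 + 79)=169 / 648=0.26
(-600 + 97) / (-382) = 503 / 382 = 1.32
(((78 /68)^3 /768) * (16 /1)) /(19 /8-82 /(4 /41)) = -2197 /58562960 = -0.00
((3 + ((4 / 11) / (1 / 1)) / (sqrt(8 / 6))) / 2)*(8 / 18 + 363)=3271*sqrt(3) / 99 + 3271 / 6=602.39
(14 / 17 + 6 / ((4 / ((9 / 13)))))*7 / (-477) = -5761 / 210834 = -0.03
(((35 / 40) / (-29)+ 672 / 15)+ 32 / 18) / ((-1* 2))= -485957 / 20880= -23.27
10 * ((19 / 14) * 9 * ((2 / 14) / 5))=171 / 49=3.49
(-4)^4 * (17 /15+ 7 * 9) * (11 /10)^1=18059.95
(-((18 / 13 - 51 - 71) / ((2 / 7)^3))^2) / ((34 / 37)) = -83612673704 / 2873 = -29102914.62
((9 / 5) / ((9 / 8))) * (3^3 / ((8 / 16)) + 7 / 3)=1352 / 15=90.13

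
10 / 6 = 5 / 3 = 1.67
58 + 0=58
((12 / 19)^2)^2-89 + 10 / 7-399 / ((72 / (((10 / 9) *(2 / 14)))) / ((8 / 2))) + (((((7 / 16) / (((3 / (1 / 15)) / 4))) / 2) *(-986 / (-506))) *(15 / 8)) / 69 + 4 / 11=-830750331980665 / 9172855226304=-90.57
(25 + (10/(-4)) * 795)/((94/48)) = -47100/47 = -1002.13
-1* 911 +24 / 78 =-11839 / 13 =-910.69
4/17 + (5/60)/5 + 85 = 86957/1020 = 85.25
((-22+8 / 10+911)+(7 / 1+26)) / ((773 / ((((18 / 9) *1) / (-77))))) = -0.03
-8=-8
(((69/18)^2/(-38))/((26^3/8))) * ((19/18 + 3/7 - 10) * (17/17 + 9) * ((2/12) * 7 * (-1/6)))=-2838085/973780704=-0.00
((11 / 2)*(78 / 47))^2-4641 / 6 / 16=2471989 / 70688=34.97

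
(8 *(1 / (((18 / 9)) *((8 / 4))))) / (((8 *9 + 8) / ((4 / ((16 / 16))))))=1 / 10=0.10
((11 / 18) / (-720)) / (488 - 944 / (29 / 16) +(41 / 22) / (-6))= 3509 / 137001240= 0.00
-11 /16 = -0.69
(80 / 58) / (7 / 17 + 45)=170 / 5597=0.03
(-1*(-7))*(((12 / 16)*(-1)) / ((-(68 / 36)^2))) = 1701 / 1156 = 1.47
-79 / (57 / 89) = -7031 / 57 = -123.35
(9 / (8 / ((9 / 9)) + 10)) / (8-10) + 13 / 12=0.83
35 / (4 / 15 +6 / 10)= 525 / 13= 40.38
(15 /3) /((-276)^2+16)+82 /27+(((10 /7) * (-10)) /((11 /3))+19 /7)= 41983277 /22629024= 1.86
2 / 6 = 1 / 3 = 0.33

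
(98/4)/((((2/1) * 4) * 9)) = 49/144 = 0.34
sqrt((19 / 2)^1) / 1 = sqrt(38) / 2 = 3.08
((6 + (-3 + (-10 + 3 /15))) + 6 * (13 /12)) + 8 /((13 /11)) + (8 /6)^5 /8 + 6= 410543 /31590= 13.00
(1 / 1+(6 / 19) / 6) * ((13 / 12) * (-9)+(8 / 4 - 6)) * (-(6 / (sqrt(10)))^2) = 990 / 19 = 52.11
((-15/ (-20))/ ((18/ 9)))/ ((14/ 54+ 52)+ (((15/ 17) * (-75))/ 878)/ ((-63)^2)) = 29620647/ 4127873356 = 0.01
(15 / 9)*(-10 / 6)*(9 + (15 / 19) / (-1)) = -1300 / 57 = -22.81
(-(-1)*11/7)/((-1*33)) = -1/21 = -0.05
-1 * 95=-95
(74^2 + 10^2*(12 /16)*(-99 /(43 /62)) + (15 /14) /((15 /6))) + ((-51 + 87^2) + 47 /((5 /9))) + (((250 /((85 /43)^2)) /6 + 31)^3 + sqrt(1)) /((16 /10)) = 373294555399675727 /7846640930520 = 47573.80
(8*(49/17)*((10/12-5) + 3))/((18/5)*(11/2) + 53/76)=-521360/397239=-1.31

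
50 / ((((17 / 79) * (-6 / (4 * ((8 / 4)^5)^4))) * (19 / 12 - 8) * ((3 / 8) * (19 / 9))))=795240038400 / 24871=31974590.42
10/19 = 0.53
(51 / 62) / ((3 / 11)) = 187 / 62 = 3.02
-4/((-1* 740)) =1/185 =0.01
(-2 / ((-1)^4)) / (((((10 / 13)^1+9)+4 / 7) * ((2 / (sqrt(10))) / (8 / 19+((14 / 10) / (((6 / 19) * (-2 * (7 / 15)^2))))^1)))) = 67483 * sqrt(10) / 71516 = 2.98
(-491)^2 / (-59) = -241081 / 59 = -4086.12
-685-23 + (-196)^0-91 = -798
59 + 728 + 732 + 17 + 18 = 1554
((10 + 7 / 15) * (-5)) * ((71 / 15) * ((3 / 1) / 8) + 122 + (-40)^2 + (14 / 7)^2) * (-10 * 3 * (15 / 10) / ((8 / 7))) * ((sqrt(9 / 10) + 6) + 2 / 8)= 683576901 * sqrt(10) / 640 + 5696474175 / 256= 25629445.94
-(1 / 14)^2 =-1 / 196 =-0.01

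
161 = 161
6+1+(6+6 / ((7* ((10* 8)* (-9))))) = 10919 / 840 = 13.00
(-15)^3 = -3375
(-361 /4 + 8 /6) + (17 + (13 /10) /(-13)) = -4321 /60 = -72.02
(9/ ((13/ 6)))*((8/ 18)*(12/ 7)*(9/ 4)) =648/ 91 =7.12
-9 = -9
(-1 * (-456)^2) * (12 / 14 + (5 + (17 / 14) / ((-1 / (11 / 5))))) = -23184864 / 35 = -662424.69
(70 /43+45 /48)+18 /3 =5893 /688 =8.57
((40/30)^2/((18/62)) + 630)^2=2654928676/6561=404653.05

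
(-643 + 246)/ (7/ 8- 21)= 19.73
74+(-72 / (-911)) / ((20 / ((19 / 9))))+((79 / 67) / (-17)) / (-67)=25726082649 / 347605715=74.01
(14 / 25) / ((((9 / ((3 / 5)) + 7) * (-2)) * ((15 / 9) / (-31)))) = 651 / 2750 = 0.24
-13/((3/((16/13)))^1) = -16/3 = -5.33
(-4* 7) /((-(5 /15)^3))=756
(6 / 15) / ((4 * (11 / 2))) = 1 / 55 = 0.02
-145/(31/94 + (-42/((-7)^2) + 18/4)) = -47705/1307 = -36.50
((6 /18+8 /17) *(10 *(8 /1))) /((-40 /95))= -7790 /51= -152.75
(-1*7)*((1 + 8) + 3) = -84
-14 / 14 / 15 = -1 / 15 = -0.07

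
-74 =-74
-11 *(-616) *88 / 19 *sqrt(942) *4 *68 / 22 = 7372288 *sqrt(942) / 19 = 11908968.41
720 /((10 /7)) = 504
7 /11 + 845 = 9302 /11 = 845.64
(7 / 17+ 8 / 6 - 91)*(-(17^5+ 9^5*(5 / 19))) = 124144547456 / 969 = 128116148.05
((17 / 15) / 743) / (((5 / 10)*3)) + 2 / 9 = 0.22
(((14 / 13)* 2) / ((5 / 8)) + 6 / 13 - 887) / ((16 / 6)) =-172203 / 520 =-331.16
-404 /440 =-101 /110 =-0.92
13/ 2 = 6.50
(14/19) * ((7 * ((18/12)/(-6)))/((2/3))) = -147/76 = -1.93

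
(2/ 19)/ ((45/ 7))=14/ 855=0.02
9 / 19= 0.47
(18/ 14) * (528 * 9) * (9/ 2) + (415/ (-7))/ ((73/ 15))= 14043063/ 511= 27481.53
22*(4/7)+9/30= 901/70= 12.87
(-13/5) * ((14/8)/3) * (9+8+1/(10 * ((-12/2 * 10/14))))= -463463/18000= -25.75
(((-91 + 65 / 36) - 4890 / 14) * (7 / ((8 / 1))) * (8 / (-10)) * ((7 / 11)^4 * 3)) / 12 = 265303297 / 21083040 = 12.58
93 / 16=5.81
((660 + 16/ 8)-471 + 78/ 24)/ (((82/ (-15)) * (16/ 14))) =-81585/ 2624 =-31.09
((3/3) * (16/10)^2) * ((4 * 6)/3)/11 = 512/275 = 1.86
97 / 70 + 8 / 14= 137 / 70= 1.96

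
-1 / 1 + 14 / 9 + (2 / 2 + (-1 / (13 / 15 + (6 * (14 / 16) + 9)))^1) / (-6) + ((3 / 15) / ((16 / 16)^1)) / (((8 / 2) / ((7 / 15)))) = 345497 / 816300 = 0.42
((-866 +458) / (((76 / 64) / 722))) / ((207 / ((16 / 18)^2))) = -5292032 / 5589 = -946.87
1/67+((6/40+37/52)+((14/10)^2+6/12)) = 145303/43550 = 3.34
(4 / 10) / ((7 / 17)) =34 / 35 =0.97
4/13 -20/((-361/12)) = 4564/4693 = 0.97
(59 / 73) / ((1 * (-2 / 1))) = -59 / 146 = -0.40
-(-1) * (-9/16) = -9/16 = -0.56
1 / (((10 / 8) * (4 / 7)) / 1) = 7 / 5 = 1.40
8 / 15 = 0.53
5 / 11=0.45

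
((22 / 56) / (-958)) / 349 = -11 / 9361576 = -0.00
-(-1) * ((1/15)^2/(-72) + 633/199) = 10254401/3223800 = 3.18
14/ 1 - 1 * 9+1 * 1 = 6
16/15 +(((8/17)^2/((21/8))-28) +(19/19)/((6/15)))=-1477739/60690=-24.35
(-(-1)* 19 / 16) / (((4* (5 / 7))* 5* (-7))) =-19 / 1600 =-0.01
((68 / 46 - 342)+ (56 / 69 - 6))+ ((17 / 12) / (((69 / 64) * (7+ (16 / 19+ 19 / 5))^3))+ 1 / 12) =-48396294334483 / 140025048156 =-345.63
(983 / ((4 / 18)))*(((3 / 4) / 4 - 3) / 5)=-79623 / 32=-2488.22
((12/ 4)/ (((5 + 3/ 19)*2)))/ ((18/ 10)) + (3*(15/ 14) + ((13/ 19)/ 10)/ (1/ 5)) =41537/ 11172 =3.72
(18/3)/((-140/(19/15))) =-0.05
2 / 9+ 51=461 / 9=51.22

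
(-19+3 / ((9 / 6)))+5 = -12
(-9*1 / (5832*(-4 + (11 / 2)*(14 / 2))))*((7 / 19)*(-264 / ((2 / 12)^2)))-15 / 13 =-1.00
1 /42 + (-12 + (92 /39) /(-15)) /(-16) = 3209 /4095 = 0.78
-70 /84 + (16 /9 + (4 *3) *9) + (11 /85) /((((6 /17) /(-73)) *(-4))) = 115.64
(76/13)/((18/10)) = 380/117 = 3.25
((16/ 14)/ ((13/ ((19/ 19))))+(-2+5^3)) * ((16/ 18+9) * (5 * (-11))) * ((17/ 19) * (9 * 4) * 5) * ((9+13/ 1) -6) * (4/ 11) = -108461523200/ 1729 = -62730782.65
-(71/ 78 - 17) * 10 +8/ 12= 6301/ 39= 161.56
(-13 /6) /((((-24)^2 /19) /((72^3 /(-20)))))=6669 /5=1333.80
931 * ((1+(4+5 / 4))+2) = 30723 / 4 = 7680.75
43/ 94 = 0.46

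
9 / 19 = 0.47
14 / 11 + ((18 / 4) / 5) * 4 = 268 / 55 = 4.87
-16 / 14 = -8 / 7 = -1.14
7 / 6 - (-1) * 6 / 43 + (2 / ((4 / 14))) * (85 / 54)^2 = 2338507 / 125388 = 18.65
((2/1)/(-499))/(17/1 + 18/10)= -5/23453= -0.00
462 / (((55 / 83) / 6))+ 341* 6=31146 / 5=6229.20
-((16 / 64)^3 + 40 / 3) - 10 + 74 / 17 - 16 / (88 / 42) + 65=1377551 / 35904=38.37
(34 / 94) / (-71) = -17 / 3337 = -0.01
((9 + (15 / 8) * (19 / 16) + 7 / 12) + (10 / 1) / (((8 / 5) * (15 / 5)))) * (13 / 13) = 5335 / 384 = 13.89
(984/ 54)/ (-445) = -164/ 4005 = -0.04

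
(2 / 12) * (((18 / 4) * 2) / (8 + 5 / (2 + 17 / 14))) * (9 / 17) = 243 / 2924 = 0.08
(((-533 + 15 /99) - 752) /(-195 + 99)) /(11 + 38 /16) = 10600 /10593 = 1.00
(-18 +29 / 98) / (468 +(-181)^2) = -1735 / 3256442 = -0.00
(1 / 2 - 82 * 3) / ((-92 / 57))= 27987 / 184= 152.10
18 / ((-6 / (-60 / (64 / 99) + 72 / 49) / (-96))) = -1289034 / 49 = -26306.82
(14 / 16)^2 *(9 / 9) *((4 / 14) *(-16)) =-7 / 2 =-3.50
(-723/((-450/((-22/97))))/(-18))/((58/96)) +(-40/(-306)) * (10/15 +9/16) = 0.19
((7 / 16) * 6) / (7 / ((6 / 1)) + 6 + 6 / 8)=63 / 190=0.33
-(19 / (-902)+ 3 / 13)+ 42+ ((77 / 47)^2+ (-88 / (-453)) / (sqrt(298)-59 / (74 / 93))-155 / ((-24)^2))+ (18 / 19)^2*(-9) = 418309135738989920424005 / 11579528373443904025152-481888*sqrt(298) / 12899320413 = 36.12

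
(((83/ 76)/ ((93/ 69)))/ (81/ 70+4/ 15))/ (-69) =-2905/ 352222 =-0.01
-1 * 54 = -54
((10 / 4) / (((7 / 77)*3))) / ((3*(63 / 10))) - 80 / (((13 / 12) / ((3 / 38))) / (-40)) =32727125 / 140049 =233.68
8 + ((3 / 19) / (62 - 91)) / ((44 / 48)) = 48452 / 6061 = 7.99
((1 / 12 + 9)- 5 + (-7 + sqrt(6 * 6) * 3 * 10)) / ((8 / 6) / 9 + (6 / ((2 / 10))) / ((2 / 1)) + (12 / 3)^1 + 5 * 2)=19125 / 3148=6.08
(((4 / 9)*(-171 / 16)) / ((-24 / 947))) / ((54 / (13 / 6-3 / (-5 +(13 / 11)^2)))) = 70586539 / 6780672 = 10.41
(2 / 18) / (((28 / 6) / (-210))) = -5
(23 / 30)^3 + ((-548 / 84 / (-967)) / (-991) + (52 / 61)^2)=793436434394153 / 673940572893000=1.18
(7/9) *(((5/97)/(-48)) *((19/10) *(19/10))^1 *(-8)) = 2527/104760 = 0.02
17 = 17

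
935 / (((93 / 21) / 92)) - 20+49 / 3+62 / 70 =63215648 / 3255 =19421.09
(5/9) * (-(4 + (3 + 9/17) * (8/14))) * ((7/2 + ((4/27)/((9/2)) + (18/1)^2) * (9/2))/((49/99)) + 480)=-1806716810/157437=-11475.81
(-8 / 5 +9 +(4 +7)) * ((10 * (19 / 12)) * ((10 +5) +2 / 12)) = 39767 / 9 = 4418.56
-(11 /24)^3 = -1331 /13824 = -0.10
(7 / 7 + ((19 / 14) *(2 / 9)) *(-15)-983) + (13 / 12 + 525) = -460.44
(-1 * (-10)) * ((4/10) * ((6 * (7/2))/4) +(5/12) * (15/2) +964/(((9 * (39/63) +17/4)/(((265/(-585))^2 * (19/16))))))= 877650071/3011580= 291.43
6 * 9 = 54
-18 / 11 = -1.64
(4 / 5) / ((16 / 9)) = 9 / 20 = 0.45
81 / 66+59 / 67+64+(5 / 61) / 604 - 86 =-540147777 / 27154028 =-19.89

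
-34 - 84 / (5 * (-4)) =-149 / 5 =-29.80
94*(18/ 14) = 846/ 7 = 120.86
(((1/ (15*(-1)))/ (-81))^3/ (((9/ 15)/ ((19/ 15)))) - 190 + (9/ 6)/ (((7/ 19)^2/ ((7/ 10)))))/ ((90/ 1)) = -82381738481243/ 40679151345000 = -2.03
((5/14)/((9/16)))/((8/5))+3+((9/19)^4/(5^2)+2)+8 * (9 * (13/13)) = 15886543243/205255575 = 77.40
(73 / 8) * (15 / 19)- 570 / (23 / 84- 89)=15438795 / 1132856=13.63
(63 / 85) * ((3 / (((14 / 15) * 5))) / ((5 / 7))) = 567 / 850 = 0.67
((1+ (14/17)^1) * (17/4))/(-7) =-31/28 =-1.11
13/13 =1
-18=-18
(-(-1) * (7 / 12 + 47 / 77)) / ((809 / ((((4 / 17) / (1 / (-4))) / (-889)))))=4412 / 2824302327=0.00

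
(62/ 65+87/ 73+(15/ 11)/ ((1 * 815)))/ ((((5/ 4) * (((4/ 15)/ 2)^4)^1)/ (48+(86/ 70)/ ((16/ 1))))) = 68406341535/ 261778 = 261314.33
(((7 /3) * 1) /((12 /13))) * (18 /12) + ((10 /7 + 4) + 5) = 2389 /168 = 14.22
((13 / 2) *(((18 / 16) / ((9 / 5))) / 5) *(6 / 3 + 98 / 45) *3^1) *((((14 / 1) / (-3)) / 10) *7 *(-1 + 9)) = -59878 / 225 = -266.12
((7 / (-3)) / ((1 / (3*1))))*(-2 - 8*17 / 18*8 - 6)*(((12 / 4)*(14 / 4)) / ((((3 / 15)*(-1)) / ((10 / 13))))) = -754600 / 39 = -19348.72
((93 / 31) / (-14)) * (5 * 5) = -75 / 14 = -5.36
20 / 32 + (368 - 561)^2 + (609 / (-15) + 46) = 1490201 / 40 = 37255.02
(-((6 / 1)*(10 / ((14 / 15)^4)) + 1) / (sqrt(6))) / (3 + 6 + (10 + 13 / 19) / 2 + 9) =-1.40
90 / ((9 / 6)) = 60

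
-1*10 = -10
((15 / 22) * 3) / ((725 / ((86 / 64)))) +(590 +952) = 157407747 / 102080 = 1542.00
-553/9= -61.44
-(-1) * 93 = 93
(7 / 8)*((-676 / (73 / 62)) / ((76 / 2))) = -36673 / 2774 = -13.22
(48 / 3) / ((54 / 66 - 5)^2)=484 / 529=0.91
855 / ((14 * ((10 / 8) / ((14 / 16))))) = 171 / 4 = 42.75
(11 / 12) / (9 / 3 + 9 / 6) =11 / 54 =0.20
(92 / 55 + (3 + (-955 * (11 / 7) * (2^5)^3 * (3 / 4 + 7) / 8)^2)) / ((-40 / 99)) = -5616872137058440.95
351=351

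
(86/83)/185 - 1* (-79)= 1213131/15355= 79.01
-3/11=-0.27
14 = 14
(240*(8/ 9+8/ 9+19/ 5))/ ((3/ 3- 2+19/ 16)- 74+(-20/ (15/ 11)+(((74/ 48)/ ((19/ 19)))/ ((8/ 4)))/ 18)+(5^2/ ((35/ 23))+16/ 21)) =-8096256/ 430895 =-18.79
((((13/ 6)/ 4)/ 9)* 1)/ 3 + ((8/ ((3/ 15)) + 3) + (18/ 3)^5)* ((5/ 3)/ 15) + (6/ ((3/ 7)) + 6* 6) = 595381/ 648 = 918.80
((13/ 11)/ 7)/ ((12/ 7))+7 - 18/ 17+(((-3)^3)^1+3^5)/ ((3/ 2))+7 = 352397/ 2244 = 157.04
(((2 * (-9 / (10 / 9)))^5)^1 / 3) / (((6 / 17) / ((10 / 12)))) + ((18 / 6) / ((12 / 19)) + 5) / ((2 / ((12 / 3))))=-2195334021 / 2500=-878133.61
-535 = -535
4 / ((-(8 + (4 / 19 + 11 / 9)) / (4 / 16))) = -171 / 1613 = -0.11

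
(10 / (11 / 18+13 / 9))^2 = 32400 / 1369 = 23.67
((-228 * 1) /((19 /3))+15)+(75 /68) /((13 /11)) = -17739 /884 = -20.07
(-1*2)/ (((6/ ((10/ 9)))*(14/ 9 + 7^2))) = -2/ 273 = -0.01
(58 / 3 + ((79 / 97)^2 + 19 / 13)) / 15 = 7874098 / 5504265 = 1.43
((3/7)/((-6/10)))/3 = -5/21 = -0.24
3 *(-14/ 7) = -6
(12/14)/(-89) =-6/623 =-0.01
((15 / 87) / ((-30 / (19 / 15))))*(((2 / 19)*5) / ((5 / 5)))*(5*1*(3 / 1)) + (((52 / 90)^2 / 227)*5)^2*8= -13980721943 / 245109282525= -0.06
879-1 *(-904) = 1783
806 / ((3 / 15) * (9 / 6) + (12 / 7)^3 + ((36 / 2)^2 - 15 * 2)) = 2764580 / 1026729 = 2.69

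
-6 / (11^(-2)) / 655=-726 / 655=-1.11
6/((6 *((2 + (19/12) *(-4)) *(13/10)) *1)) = -30/169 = -0.18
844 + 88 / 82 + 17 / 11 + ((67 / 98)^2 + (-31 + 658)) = 6384862147 / 4331404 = 1474.09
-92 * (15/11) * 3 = -4140/11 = -376.36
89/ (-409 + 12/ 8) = -178/ 815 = -0.22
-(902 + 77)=-979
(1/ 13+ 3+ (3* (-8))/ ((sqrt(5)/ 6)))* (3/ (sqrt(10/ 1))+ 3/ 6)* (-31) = -124* (5+ 3* sqrt(10))* (25-234* sqrt(5))/ 325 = 2753.91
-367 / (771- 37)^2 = -1 / 1468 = -0.00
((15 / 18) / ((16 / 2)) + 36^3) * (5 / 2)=11197465 / 96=116640.26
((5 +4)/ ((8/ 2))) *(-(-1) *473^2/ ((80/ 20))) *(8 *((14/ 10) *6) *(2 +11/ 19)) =2071954269/ 95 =21810044.94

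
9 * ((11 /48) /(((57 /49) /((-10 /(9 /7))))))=-18865 /1368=-13.79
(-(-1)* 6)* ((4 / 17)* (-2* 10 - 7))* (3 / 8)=-243 / 17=-14.29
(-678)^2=459684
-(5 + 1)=-6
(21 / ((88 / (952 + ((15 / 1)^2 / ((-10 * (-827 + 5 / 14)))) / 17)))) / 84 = 187297747 / 69252832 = 2.70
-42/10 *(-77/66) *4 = 98/5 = 19.60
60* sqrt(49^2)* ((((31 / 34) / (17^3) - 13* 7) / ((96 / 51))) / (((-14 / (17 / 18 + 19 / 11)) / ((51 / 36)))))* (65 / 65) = 281442645365 / 7324416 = 38425.27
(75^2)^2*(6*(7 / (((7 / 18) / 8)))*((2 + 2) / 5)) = 21870000000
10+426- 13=423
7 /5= 1.40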